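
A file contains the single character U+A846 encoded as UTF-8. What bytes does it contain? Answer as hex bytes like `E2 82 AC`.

U+A846 = 0xA846 = 43078 decimal. In range U+0800–U+FFFF → 3-byte form: 1110xxxx 10xxxxxx 10xxxxxx.
Binary (16 bits): 1010100001000110.
Split 4+6+6: 1010 | 100001 | 000110.
Byte 1: 11101010 = 0xEA.
Byte 2: 10100001 = 0xA1.
Byte 3: 10000110 = 0x86.

EA A1 86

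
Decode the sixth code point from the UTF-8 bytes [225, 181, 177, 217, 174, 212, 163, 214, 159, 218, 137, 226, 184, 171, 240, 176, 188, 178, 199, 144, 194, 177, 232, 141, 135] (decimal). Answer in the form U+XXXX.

Offset 0: leading byte 0xE1 = 11100001 → 3-byte char #1 = E1 B5 B1.
Offset 3: leading byte 0xD9 = 11011001 → 2-byte char #2 = D9 AE.
Offset 5: leading byte 0xD4 = 11010100 → 2-byte char #3 = D4 A3.
Offset 7: leading byte 0xD6 = 11010110 → 2-byte char #4 = D6 9F.
Offset 9: leading byte 0xDA = 11011010 → 2-byte char #5 = DA 89.
Offset 11: leading byte 0xE2 = 11100010 → 3-byte char #6 = E2 B8 AB.
Leading byte 0xE2 = 11100010 matches 1110xxxx → 3-byte sequence.
Byte 1: 0xE2 = 11100010, payload 0010 (4 bits).
Byte 2: 0xB8 = 10111000 (10xxxxxx ✓), payload 111000.
Byte 3: 0xAB = 10101011 (10xxxxxx ✓), payload 101011.
Concatenate: 0010111000101011 = 0x2E2B (16 bits → U+2E2B).

U+2E2B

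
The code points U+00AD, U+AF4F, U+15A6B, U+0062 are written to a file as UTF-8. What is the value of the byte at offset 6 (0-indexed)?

0x95

U+00AD → 2-byte form C2 AD at offsets 0–1.
U+AF4F → 3-byte form EA BD 8F at offsets 2–4.
U+15A6B → 4-byte form F0 95 A9 AB at offsets 5–8.
Offset 6 falls in char 3's range; it's byte 2 of F0 95 A9 AB = 0x95.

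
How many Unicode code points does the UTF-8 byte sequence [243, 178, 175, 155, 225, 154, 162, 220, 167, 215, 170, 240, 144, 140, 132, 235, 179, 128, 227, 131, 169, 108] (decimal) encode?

8

Byte at offset 0: 0xF3 = 11110011 → 4-byte char (#1). Advance 4.
Byte at offset 4: 0xE1 = 11100001 → 3-byte char (#2). Advance 3.
Byte at offset 7: 0xDC = 11011100 → 2-byte char (#3). Advance 2.
Byte at offset 9: 0xD7 = 11010111 → 2-byte char (#4). Advance 2.
Byte at offset 11: 0xF0 = 11110000 → 4-byte char (#5). Advance 4.
Byte at offset 15: 0xEB = 11101011 → 3-byte char (#6). Advance 3.
Byte at offset 18: 0xE3 = 11100011 → 3-byte char (#7). Advance 3.
Byte at offset 21: 0x6C = 01101100 → 1-byte char (#8). Advance 1.
Reached end at offset 22 after 8 code points.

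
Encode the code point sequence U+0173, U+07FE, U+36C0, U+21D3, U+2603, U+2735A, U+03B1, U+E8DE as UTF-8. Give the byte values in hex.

U+0173: 2-byte form → C5 B3.
U+07FE: 2-byte form → DF BE.
U+36C0: 3-byte form → E3 9B 80.
U+21D3: 3-byte form → E2 87 93.
U+2603: 3-byte form → E2 98 83.
U+2735A: 4-byte form → F0 A7 8D 9A.
U+03B1: 2-byte form → CE B1.
U+E8DE: 3-byte form → EE A3 9E.
Concatenated (22 bytes): C5 B3 DF BE E3 9B 80 E2 87 93 E2 98 83 F0 A7 8D 9A CE B1 EE A3 9E.

C5 B3 DF BE E3 9B 80 E2 87 93 E2 98 83 F0 A7 8D 9A CE B1 EE A3 9E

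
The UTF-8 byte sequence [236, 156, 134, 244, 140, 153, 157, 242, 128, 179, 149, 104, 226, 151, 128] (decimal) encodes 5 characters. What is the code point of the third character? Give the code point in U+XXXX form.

U+80CD5

Offset 0: leading byte 0xEC = 11101100 → 3-byte char #1 = EC 9C 86.
Offset 3: leading byte 0xF4 = 11110100 → 4-byte char #2 = F4 8C 99 9D.
Offset 7: leading byte 0xF2 = 11110010 → 4-byte char #3 = F2 80 B3 95.
Leading byte 0xF2 = 11110010 matches 11110xxx → 4-byte sequence.
Byte 1: 0xF2 = 11110010, payload 010 (3 bits).
Byte 2: 0x80 = 10000000 (10xxxxxx ✓), payload 000000.
Byte 3: 0xB3 = 10110011 (10xxxxxx ✓), payload 110011.
Byte 4: 0x95 = 10010101 (10xxxxxx ✓), payload 010101.
Concatenate: 010000000110011010101 = 0x80CD5 (21 bits → U+80CD5).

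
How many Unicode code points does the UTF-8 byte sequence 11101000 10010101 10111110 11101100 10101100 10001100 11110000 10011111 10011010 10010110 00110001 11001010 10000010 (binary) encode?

5

Byte at offset 0: 0xE8 = 11101000 → 3-byte char (#1). Advance 3.
Byte at offset 3: 0xEC = 11101100 → 3-byte char (#2). Advance 3.
Byte at offset 6: 0xF0 = 11110000 → 4-byte char (#3). Advance 4.
Byte at offset 10: 0x31 = 00110001 → 1-byte char (#4). Advance 1.
Byte at offset 11: 0xCA = 11001010 → 2-byte char (#5). Advance 2.
Reached end at offset 13 after 5 code points.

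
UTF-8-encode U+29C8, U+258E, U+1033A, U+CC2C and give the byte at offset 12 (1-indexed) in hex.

1-indexed offset 12 is 0-indexed offset 11.
U+29C8 → 3-byte form E2 A7 88 at offsets 0–2.
U+258E → 3-byte form E2 96 8E at offsets 3–5.
U+1033A → 4-byte form F0 90 8C BA at offsets 6–9.
U+CC2C → 3-byte form EC B0 AC at offsets 10–12.
Offset 11 falls in char 4's range; it's byte 2 of EC B0 AC = 0xB0.

0xB0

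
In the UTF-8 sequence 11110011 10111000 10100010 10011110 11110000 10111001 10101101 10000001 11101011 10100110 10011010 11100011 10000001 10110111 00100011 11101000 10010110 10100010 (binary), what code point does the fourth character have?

U+3077

Offset 0: leading byte 0xF3 = 11110011 → 4-byte char #1 = F3 B8 A2 9E.
Offset 4: leading byte 0xF0 = 11110000 → 4-byte char #2 = F0 B9 AD 81.
Offset 8: leading byte 0xEB = 11101011 → 3-byte char #3 = EB A6 9A.
Offset 11: leading byte 0xE3 = 11100011 → 3-byte char #4 = E3 81 B7.
Leading byte 0xE3 = 11100011 matches 1110xxxx → 3-byte sequence.
Byte 1: 0xE3 = 11100011, payload 0011 (4 bits).
Byte 2: 0x81 = 10000001 (10xxxxxx ✓), payload 000001.
Byte 3: 0xB7 = 10110111 (10xxxxxx ✓), payload 110111.
Concatenate: 0011000001110111 = 0x3077 (16 bits → U+3077).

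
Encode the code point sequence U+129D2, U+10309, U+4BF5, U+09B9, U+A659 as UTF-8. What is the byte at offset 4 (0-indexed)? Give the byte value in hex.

U+129D2 → 4-byte form F0 92 A7 92 at offsets 0–3.
U+10309 → 4-byte form F0 90 8C 89 at offsets 4–7.
Offset 4 falls in char 2's range; it's byte 1 of F0 90 8C 89 = 0xF0.

0xF0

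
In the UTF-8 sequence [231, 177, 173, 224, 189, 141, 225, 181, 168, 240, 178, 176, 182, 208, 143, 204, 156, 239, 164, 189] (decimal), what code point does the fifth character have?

Offset 0: leading byte 0xE7 = 11100111 → 3-byte char #1 = E7 B1 AD.
Offset 3: leading byte 0xE0 = 11100000 → 3-byte char #2 = E0 BD 8D.
Offset 6: leading byte 0xE1 = 11100001 → 3-byte char #3 = E1 B5 A8.
Offset 9: leading byte 0xF0 = 11110000 → 4-byte char #4 = F0 B2 B0 B6.
Offset 13: leading byte 0xD0 = 11010000 → 2-byte char #5 = D0 8F.
Leading byte 0xD0 = 11010000 matches 110xxxxx → 2-byte sequence.
Byte 1: 0xD0 = 11010000, payload 10000 (5 bits).
Byte 2: 0x8F = 10001111 (10xxxxxx ✓), payload 001111.
Concatenate: 10000001111 = 0x40F (11 bits → U+040F).

U+040F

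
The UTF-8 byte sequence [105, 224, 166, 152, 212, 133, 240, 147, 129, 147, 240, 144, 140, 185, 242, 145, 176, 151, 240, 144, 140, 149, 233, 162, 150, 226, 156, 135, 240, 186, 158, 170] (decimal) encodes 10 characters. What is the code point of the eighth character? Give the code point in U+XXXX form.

Offset 0: leading byte 0x69 = 01101001 → 1-byte char #1 = 69.
Offset 1: leading byte 0xE0 = 11100000 → 3-byte char #2 = E0 A6 98.
Offset 4: leading byte 0xD4 = 11010100 → 2-byte char #3 = D4 85.
Offset 6: leading byte 0xF0 = 11110000 → 4-byte char #4 = F0 93 81 93.
Offset 10: leading byte 0xF0 = 11110000 → 4-byte char #5 = F0 90 8C B9.
Offset 14: leading byte 0xF2 = 11110010 → 4-byte char #6 = F2 91 B0 97.
Offset 18: leading byte 0xF0 = 11110000 → 4-byte char #7 = F0 90 8C 95.
Offset 22: leading byte 0xE9 = 11101001 → 3-byte char #8 = E9 A2 96.
Leading byte 0xE9 = 11101001 matches 1110xxxx → 3-byte sequence.
Byte 1: 0xE9 = 11101001, payload 1001 (4 bits).
Byte 2: 0xA2 = 10100010 (10xxxxxx ✓), payload 100010.
Byte 3: 0x96 = 10010110 (10xxxxxx ✓), payload 010110.
Concatenate: 1001100010010110 = 0x9896 (16 bits → U+9896).

U+9896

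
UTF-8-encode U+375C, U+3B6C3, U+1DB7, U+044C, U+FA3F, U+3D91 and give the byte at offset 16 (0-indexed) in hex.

U+375C → 3-byte form E3 9D 9C at offsets 0–2.
U+3B6C3 → 4-byte form F0 BB 9B 83 at offsets 3–6.
U+1DB7 → 3-byte form E1 B6 B7 at offsets 7–9.
U+044C → 2-byte form D1 8C at offsets 10–11.
U+FA3F → 3-byte form EF A8 BF at offsets 12–14.
U+3D91 → 3-byte form E3 B6 91 at offsets 15–17.
Offset 16 falls in char 6's range; it's byte 2 of E3 B6 91 = 0xB6.

0xB6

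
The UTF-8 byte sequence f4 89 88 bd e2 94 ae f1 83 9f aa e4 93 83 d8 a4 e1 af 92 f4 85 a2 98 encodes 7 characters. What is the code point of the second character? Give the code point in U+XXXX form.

U+252E

Offset 0: leading byte 0xF4 = 11110100 → 4-byte char #1 = F4 89 88 BD.
Offset 4: leading byte 0xE2 = 11100010 → 3-byte char #2 = E2 94 AE.
Leading byte 0xE2 = 11100010 matches 1110xxxx → 3-byte sequence.
Byte 1: 0xE2 = 11100010, payload 0010 (4 bits).
Byte 2: 0x94 = 10010100 (10xxxxxx ✓), payload 010100.
Byte 3: 0xAE = 10101110 (10xxxxxx ✓), payload 101110.
Concatenate: 0010010100101110 = 0x252E (16 bits → U+252E).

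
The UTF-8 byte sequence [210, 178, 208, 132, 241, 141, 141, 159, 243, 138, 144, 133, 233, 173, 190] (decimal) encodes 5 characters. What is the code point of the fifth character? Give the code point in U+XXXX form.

Offset 0: leading byte 0xD2 = 11010010 → 2-byte char #1 = D2 B2.
Offset 2: leading byte 0xD0 = 11010000 → 2-byte char #2 = D0 84.
Offset 4: leading byte 0xF1 = 11110001 → 4-byte char #3 = F1 8D 8D 9F.
Offset 8: leading byte 0xF3 = 11110011 → 4-byte char #4 = F3 8A 90 85.
Offset 12: leading byte 0xE9 = 11101001 → 3-byte char #5 = E9 AD BE.
Leading byte 0xE9 = 11101001 matches 1110xxxx → 3-byte sequence.
Byte 1: 0xE9 = 11101001, payload 1001 (4 bits).
Byte 2: 0xAD = 10101101 (10xxxxxx ✓), payload 101101.
Byte 3: 0xBE = 10111110 (10xxxxxx ✓), payload 111110.
Concatenate: 1001101101111110 = 0x9B7E (16 bits → U+9B7E).

U+9B7E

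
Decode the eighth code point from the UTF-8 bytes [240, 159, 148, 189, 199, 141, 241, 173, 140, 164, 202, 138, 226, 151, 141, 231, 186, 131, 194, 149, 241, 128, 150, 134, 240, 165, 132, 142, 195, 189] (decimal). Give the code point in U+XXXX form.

Offset 0: leading byte 0xF0 = 11110000 → 4-byte char #1 = F0 9F 94 BD.
Offset 4: leading byte 0xC7 = 11000111 → 2-byte char #2 = C7 8D.
Offset 6: leading byte 0xF1 = 11110001 → 4-byte char #3 = F1 AD 8C A4.
Offset 10: leading byte 0xCA = 11001010 → 2-byte char #4 = CA 8A.
Offset 12: leading byte 0xE2 = 11100010 → 3-byte char #5 = E2 97 8D.
Offset 15: leading byte 0xE7 = 11100111 → 3-byte char #6 = E7 BA 83.
Offset 18: leading byte 0xC2 = 11000010 → 2-byte char #7 = C2 95.
Offset 20: leading byte 0xF1 = 11110001 → 4-byte char #8 = F1 80 96 86.
Leading byte 0xF1 = 11110001 matches 11110xxx → 4-byte sequence.
Byte 1: 0xF1 = 11110001, payload 001 (3 bits).
Byte 2: 0x80 = 10000000 (10xxxxxx ✓), payload 000000.
Byte 3: 0x96 = 10010110 (10xxxxxx ✓), payload 010110.
Byte 4: 0x86 = 10000110 (10xxxxxx ✓), payload 000110.
Concatenate: 001000000010110000110 = 0x40586 (21 bits → U+40586).

U+40586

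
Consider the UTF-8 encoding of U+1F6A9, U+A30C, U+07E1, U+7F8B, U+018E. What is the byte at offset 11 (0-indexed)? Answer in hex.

0x8B

U+1F6A9 → 4-byte form F0 9F 9A A9 at offsets 0–3.
U+A30C → 3-byte form EA 8C 8C at offsets 4–6.
U+07E1 → 2-byte form DF A1 at offsets 7–8.
U+7F8B → 3-byte form E7 BE 8B at offsets 9–11.
Offset 11 falls in char 4's range; it's byte 3 of E7 BE 8B = 0x8B.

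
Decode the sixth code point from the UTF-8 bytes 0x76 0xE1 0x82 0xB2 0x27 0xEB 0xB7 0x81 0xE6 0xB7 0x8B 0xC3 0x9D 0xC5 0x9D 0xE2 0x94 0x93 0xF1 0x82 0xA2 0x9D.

U+00DD

Offset 0: leading byte 0x76 = 01110110 → 1-byte char #1 = 76.
Offset 1: leading byte 0xE1 = 11100001 → 3-byte char #2 = E1 82 B2.
Offset 4: leading byte 0x27 = 00100111 → 1-byte char #3 = 27.
Offset 5: leading byte 0xEB = 11101011 → 3-byte char #4 = EB B7 81.
Offset 8: leading byte 0xE6 = 11100110 → 3-byte char #5 = E6 B7 8B.
Offset 11: leading byte 0xC3 = 11000011 → 2-byte char #6 = C3 9D.
Leading byte 0xC3 = 11000011 matches 110xxxxx → 2-byte sequence.
Byte 1: 0xC3 = 11000011, payload 00011 (5 bits).
Byte 2: 0x9D = 10011101 (10xxxxxx ✓), payload 011101.
Concatenate: 00011011101 = 0xDD (11 bits → U+00DD).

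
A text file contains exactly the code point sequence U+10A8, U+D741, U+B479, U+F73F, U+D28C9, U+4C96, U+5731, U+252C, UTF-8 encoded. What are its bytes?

U+10A8: 3-byte form → E1 82 A8.
U+D741: 3-byte form → ED 9D 81.
U+B479: 3-byte form → EB 91 B9.
U+F73F: 3-byte form → EF 9C BF.
U+D28C9: 4-byte form → F3 92 A3 89.
U+4C96: 3-byte form → E4 B2 96.
U+5731: 3-byte form → E5 9C B1.
U+252C: 3-byte form → E2 94 AC.
Concatenated (25 bytes): E1 82 A8 ED 9D 81 EB 91 B9 EF 9C BF F3 92 A3 89 E4 B2 96 E5 9C B1 E2 94 AC.

E1 82 A8 ED 9D 81 EB 91 B9 EF 9C BF F3 92 A3 89 E4 B2 96 E5 9C B1 E2 94 AC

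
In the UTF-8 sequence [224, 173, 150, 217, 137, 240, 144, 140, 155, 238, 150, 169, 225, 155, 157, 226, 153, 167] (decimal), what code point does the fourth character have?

U+E5A9

Offset 0: leading byte 0xE0 = 11100000 → 3-byte char #1 = E0 AD 96.
Offset 3: leading byte 0xD9 = 11011001 → 2-byte char #2 = D9 89.
Offset 5: leading byte 0xF0 = 11110000 → 4-byte char #3 = F0 90 8C 9B.
Offset 9: leading byte 0xEE = 11101110 → 3-byte char #4 = EE 96 A9.
Leading byte 0xEE = 11101110 matches 1110xxxx → 3-byte sequence.
Byte 1: 0xEE = 11101110, payload 1110 (4 bits).
Byte 2: 0x96 = 10010110 (10xxxxxx ✓), payload 010110.
Byte 3: 0xA9 = 10101001 (10xxxxxx ✓), payload 101001.
Concatenate: 1110010110101001 = 0xE5A9 (16 bits → U+E5A9).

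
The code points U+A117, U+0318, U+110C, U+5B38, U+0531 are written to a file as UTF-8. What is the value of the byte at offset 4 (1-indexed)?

0xCC

1-indexed offset 4 is 0-indexed offset 3.
U+A117 → 3-byte form EA 84 97 at offsets 0–2.
U+0318 → 2-byte form CC 98 at offsets 3–4.
Offset 3 falls in char 2's range; it's byte 1 of CC 98 = 0xCC.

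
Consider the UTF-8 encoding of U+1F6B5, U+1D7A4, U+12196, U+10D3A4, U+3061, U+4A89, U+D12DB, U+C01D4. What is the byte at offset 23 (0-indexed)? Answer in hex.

U+1F6B5 → 4-byte form F0 9F 9A B5 at offsets 0–3.
U+1D7A4 → 4-byte form F0 9D 9E A4 at offsets 4–7.
U+12196 → 4-byte form F0 92 86 96 at offsets 8–11.
U+10D3A4 → 4-byte form F4 8D 8E A4 at offsets 12–15.
U+3061 → 3-byte form E3 81 A1 at offsets 16–18.
U+4A89 → 3-byte form E4 AA 89 at offsets 19–21.
U+D12DB → 4-byte form F3 91 8B 9B at offsets 22–25.
Offset 23 falls in char 7's range; it's byte 2 of F3 91 8B 9B = 0x91.

0x91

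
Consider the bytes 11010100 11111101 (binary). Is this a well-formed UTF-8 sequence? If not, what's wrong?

Leading byte 0xD4 = 11010100 → 2-byte form.
Byte 2 is 0xFD = 11111101, which is not 10xxxxxx — expected a continuation byte.

invalid (non-continuation byte where continuation expected)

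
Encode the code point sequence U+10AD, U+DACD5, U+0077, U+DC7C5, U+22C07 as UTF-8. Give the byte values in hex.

E1 82 AD F3 9A B3 95 77 F3 9C 9F 85 F0 A2 B0 87

U+10AD: 3-byte form → E1 82 AD.
U+DACD5: 4-byte form → F3 9A B3 95.
U+0077: 1-byte form → 77.
U+DC7C5: 4-byte form → F3 9C 9F 85.
U+22C07: 4-byte form → F0 A2 B0 87.
Concatenated (16 bytes): E1 82 AD F3 9A B3 95 77 F3 9C 9F 85 F0 A2 B0 87.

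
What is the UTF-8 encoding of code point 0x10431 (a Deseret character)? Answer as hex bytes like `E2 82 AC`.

F0 90 90 B1

U+10431 = 0x10431 = 66609 decimal. In range U+10000–U+10FFFF → 4-byte form: 11110xxx 10xxxxxx 10xxxxxx 10xxxxxx.
Binary (21 bits): 000010000010000110001.
Split 3+6+6+6: 000 | 010000 | 010000 | 110001.
Byte 1: 11110000 = 0xF0.
Byte 2: 10010000 = 0x90.
Byte 3: 10010000 = 0x90.
Byte 4: 10110001 = 0xB1.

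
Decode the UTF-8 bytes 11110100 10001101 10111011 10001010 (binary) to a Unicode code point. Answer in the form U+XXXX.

U+10DECA

Leading byte 0xF4 = 11110100 matches 11110xxx → 4-byte sequence.
Byte 1: 0xF4 = 11110100, payload 100 (3 bits).
Byte 2: 0x8D = 10001101 (10xxxxxx ✓), payload 001101.
Byte 3: 0xBB = 10111011 (10xxxxxx ✓), payload 111011.
Byte 4: 0x8A = 10001010 (10xxxxxx ✓), payload 001010.
Concatenate: 100001101111011001010 = 0x10DECA (21 bits → U+10DECA).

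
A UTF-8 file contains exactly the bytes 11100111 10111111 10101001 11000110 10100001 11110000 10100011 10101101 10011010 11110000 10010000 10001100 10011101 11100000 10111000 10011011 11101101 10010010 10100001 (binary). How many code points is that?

Byte at offset 0: 0xE7 = 11100111 → 3-byte char (#1). Advance 3.
Byte at offset 3: 0xC6 = 11000110 → 2-byte char (#2). Advance 2.
Byte at offset 5: 0xF0 = 11110000 → 4-byte char (#3). Advance 4.
Byte at offset 9: 0xF0 = 11110000 → 4-byte char (#4). Advance 4.
Byte at offset 13: 0xE0 = 11100000 → 3-byte char (#5). Advance 3.
Byte at offset 16: 0xED = 11101101 → 3-byte char (#6). Advance 3.
Reached end at offset 19 after 6 code points.

6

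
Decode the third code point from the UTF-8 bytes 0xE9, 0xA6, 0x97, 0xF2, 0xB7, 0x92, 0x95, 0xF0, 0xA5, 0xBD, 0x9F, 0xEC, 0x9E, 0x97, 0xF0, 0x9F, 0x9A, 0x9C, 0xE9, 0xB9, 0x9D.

Offset 0: leading byte 0xE9 = 11101001 → 3-byte char #1 = E9 A6 97.
Offset 3: leading byte 0xF2 = 11110010 → 4-byte char #2 = F2 B7 92 95.
Offset 7: leading byte 0xF0 = 11110000 → 4-byte char #3 = F0 A5 BD 9F.
Leading byte 0xF0 = 11110000 matches 11110xxx → 4-byte sequence.
Byte 1: 0xF0 = 11110000, payload 000 (3 bits).
Byte 2: 0xA5 = 10100101 (10xxxxxx ✓), payload 100101.
Byte 3: 0xBD = 10111101 (10xxxxxx ✓), payload 111101.
Byte 4: 0x9F = 10011111 (10xxxxxx ✓), payload 011111.
Concatenate: 000100101111101011111 = 0x25F5F (21 bits → U+25F5F).

U+25F5F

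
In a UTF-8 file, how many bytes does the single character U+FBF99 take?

U+FBF99 = 0xFBF99. UTF-8 uses 1 byte below 0x80, 2 below 0x800, 3 below 0x10000, 4 up to 0x10FFFF. 0xFBF99 is in U+10000–U+10FFFF → 4 bytes.

4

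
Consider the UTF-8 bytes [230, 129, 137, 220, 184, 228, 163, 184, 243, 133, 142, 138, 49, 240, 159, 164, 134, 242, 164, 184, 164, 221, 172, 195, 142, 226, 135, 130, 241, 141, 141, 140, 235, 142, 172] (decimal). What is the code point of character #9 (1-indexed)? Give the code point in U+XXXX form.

Offset 0: leading byte 0xE6 = 11100110 → 3-byte char #1 = E6 81 89.
Offset 3: leading byte 0xDC = 11011100 → 2-byte char #2 = DC B8.
Offset 5: leading byte 0xE4 = 11100100 → 3-byte char #3 = E4 A3 B8.
Offset 8: leading byte 0xF3 = 11110011 → 4-byte char #4 = F3 85 8E 8A.
Offset 12: leading byte 0x31 = 00110001 → 1-byte char #5 = 31.
Offset 13: leading byte 0xF0 = 11110000 → 4-byte char #6 = F0 9F A4 86.
Offset 17: leading byte 0xF2 = 11110010 → 4-byte char #7 = F2 A4 B8 A4.
Offset 21: leading byte 0xDD = 11011101 → 2-byte char #8 = DD AC.
Offset 23: leading byte 0xC3 = 11000011 → 2-byte char #9 = C3 8E.
Leading byte 0xC3 = 11000011 matches 110xxxxx → 2-byte sequence.
Byte 1: 0xC3 = 11000011, payload 00011 (5 bits).
Byte 2: 0x8E = 10001110 (10xxxxxx ✓), payload 001110.
Concatenate: 00011001110 = 0xCE (11 bits → U+00CE).

U+00CE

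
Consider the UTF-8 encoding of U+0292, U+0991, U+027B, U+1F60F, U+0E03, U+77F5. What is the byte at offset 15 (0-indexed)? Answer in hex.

0x9F

U+0292 → 2-byte form CA 92 at offsets 0–1.
U+0991 → 3-byte form E0 A6 91 at offsets 2–4.
U+027B → 2-byte form C9 BB at offsets 5–6.
U+1F60F → 4-byte form F0 9F 98 8F at offsets 7–10.
U+0E03 → 3-byte form E0 B8 83 at offsets 11–13.
U+77F5 → 3-byte form E7 9F B5 at offsets 14–16.
Offset 15 falls in char 6's range; it's byte 2 of E7 9F B5 = 0x9F.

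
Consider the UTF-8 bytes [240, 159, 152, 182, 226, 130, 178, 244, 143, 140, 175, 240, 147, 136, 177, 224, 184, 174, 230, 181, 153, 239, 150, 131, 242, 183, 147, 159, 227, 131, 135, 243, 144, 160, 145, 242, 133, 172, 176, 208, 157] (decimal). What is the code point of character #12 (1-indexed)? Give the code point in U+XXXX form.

Offset 0: leading byte 0xF0 = 11110000 → 4-byte char #1 = F0 9F 98 B6.
Offset 4: leading byte 0xE2 = 11100010 → 3-byte char #2 = E2 82 B2.
Offset 7: leading byte 0xF4 = 11110100 → 4-byte char #3 = F4 8F 8C AF.
Offset 11: leading byte 0xF0 = 11110000 → 4-byte char #4 = F0 93 88 B1.
Offset 15: leading byte 0xE0 = 11100000 → 3-byte char #5 = E0 B8 AE.
Offset 18: leading byte 0xE6 = 11100110 → 3-byte char #6 = E6 B5 99.
Offset 21: leading byte 0xEF = 11101111 → 3-byte char #7 = EF 96 83.
Offset 24: leading byte 0xF2 = 11110010 → 4-byte char #8 = F2 B7 93 9F.
Offset 28: leading byte 0xE3 = 11100011 → 3-byte char #9 = E3 83 87.
Offset 31: leading byte 0xF3 = 11110011 → 4-byte char #10 = F3 90 A0 91.
Offset 35: leading byte 0xF2 = 11110010 → 4-byte char #11 = F2 85 AC B0.
Offset 39: leading byte 0xD0 = 11010000 → 2-byte char #12 = D0 9D.
Leading byte 0xD0 = 11010000 matches 110xxxxx → 2-byte sequence.
Byte 1: 0xD0 = 11010000, payload 10000 (5 bits).
Byte 2: 0x9D = 10011101 (10xxxxxx ✓), payload 011101.
Concatenate: 10000011101 = 0x41D (11 bits → U+041D).

U+041D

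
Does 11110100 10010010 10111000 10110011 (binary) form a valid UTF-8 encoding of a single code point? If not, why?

invalid (encodes a value above U+10FFFF)

Leading byte 0xF4 = 11110100 → 4-byte form.
Payload = 0x112E33, which exceeds U+10FFFF, the maximum Unicode code point. (Leading bytes F5–FF, or F4 followed by ≥ 0x90, are invalid.)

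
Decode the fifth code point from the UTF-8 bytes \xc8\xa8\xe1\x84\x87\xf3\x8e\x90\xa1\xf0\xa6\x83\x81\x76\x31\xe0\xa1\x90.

U+0076

Offset 0: leading byte 0xC8 = 11001000 → 2-byte char #1 = C8 A8.
Offset 2: leading byte 0xE1 = 11100001 → 3-byte char #2 = E1 84 87.
Offset 5: leading byte 0xF3 = 11110011 → 4-byte char #3 = F3 8E 90 A1.
Offset 9: leading byte 0xF0 = 11110000 → 4-byte char #4 = F0 A6 83 81.
Offset 13: leading byte 0x76 = 01110110 → 1-byte char #5 = 76.
Leading byte 0x76 = 01110110 matches 0xxxxxxx → 1-byte sequence.
Byte 1: 0x76 = 01110110, payload 1110110 (7 bits).
Concatenate: 1110110 = 0x76 (7 bits → U+0076).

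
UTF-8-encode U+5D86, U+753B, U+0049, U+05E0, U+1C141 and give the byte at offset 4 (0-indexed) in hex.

U+5D86 → 3-byte form E5 B6 86 at offsets 0–2.
U+753B → 3-byte form E7 94 BB at offsets 3–5.
Offset 4 falls in char 2's range; it's byte 2 of E7 94 BB = 0x94.

0x94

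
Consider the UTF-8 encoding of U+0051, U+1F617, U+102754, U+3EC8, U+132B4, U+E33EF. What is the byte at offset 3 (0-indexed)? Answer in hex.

U+0051 → 1-byte form 51 at offsets 0–0.
U+1F617 → 4-byte form F0 9F 98 97 at offsets 1–4.
Offset 3 falls in char 2's range; it's byte 3 of F0 9F 98 97 = 0x98.

0x98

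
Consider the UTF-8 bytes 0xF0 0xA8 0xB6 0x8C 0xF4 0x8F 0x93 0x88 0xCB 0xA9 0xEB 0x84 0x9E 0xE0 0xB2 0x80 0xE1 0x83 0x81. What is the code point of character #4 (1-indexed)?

U+B11E

Offset 0: leading byte 0xF0 = 11110000 → 4-byte char #1 = F0 A8 B6 8C.
Offset 4: leading byte 0xF4 = 11110100 → 4-byte char #2 = F4 8F 93 88.
Offset 8: leading byte 0xCB = 11001011 → 2-byte char #3 = CB A9.
Offset 10: leading byte 0xEB = 11101011 → 3-byte char #4 = EB 84 9E.
Leading byte 0xEB = 11101011 matches 1110xxxx → 3-byte sequence.
Byte 1: 0xEB = 11101011, payload 1011 (4 bits).
Byte 2: 0x84 = 10000100 (10xxxxxx ✓), payload 000100.
Byte 3: 0x9E = 10011110 (10xxxxxx ✓), payload 011110.
Concatenate: 1011000100011110 = 0xB11E (16 bits → U+B11E).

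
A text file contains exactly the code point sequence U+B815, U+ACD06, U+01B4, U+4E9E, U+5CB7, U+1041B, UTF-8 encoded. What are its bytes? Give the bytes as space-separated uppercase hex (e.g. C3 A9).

EB A0 95 F2 AC B4 86 C6 B4 E4 BA 9E E5 B2 B7 F0 90 90 9B

U+B815: 3-byte form → EB A0 95.
U+ACD06: 4-byte form → F2 AC B4 86.
U+01B4: 2-byte form → C6 B4.
U+4E9E: 3-byte form → E4 BA 9E.
U+5CB7: 3-byte form → E5 B2 B7.
U+1041B: 4-byte form → F0 90 90 9B.
Concatenated (19 bytes): EB A0 95 F2 AC B4 86 C6 B4 E4 BA 9E E5 B2 B7 F0 90 90 9B.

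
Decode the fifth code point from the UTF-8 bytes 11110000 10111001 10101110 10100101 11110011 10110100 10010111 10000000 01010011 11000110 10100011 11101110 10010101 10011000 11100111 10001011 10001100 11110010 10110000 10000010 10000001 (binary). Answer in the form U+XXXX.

U+E558

Offset 0: leading byte 0xF0 = 11110000 → 4-byte char #1 = F0 B9 AE A5.
Offset 4: leading byte 0xF3 = 11110011 → 4-byte char #2 = F3 B4 97 80.
Offset 8: leading byte 0x53 = 01010011 → 1-byte char #3 = 53.
Offset 9: leading byte 0xC6 = 11000110 → 2-byte char #4 = C6 A3.
Offset 11: leading byte 0xEE = 11101110 → 3-byte char #5 = EE 95 98.
Leading byte 0xEE = 11101110 matches 1110xxxx → 3-byte sequence.
Byte 1: 0xEE = 11101110, payload 1110 (4 bits).
Byte 2: 0x95 = 10010101 (10xxxxxx ✓), payload 010101.
Byte 3: 0x98 = 10011000 (10xxxxxx ✓), payload 011000.
Concatenate: 1110010101011000 = 0xE558 (16 bits → U+E558).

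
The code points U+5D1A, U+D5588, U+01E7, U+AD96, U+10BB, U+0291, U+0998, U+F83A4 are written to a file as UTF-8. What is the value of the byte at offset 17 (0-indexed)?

0xE0

U+5D1A → 3-byte form E5 B4 9A at offsets 0–2.
U+D5588 → 4-byte form F3 95 96 88 at offsets 3–6.
U+01E7 → 2-byte form C7 A7 at offsets 7–8.
U+AD96 → 3-byte form EA B6 96 at offsets 9–11.
U+10BB → 3-byte form E1 82 BB at offsets 12–14.
U+0291 → 2-byte form CA 91 at offsets 15–16.
U+0998 → 3-byte form E0 A6 98 at offsets 17–19.
Offset 17 falls in char 7's range; it's byte 1 of E0 A6 98 = 0xE0.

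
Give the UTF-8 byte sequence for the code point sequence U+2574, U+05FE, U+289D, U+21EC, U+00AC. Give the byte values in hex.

U+2574: 3-byte form → E2 95 B4.
U+05FE: 2-byte form → D7 BE.
U+289D: 3-byte form → E2 A2 9D.
U+21EC: 3-byte form → E2 87 AC.
U+00AC: 2-byte form → C2 AC.
Concatenated (13 bytes): E2 95 B4 D7 BE E2 A2 9D E2 87 AC C2 AC.

E2 95 B4 D7 BE E2 A2 9D E2 87 AC C2 AC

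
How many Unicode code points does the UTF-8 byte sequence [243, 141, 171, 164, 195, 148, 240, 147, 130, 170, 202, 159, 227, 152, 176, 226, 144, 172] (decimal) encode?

Byte at offset 0: 0xF3 = 11110011 → 4-byte char (#1). Advance 4.
Byte at offset 4: 0xC3 = 11000011 → 2-byte char (#2). Advance 2.
Byte at offset 6: 0xF0 = 11110000 → 4-byte char (#3). Advance 4.
Byte at offset 10: 0xCA = 11001010 → 2-byte char (#4). Advance 2.
Byte at offset 12: 0xE3 = 11100011 → 3-byte char (#5). Advance 3.
Byte at offset 15: 0xE2 = 11100010 → 3-byte char (#6). Advance 3.
Reached end at offset 18 after 6 code points.

6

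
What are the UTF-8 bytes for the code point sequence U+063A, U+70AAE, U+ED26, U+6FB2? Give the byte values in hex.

U+063A: 2-byte form → D8 BA.
U+70AAE: 4-byte form → F1 B0 AA AE.
U+ED26: 3-byte form → EE B4 A6.
U+6FB2: 3-byte form → E6 BE B2.
Concatenated (12 bytes): D8 BA F1 B0 AA AE EE B4 A6 E6 BE B2.

D8 BA F1 B0 AA AE EE B4 A6 E6 BE B2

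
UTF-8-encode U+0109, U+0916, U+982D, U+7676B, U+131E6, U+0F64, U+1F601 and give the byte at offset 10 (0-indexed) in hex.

0x9D

U+0109 → 2-byte form C4 89 at offsets 0–1.
U+0916 → 3-byte form E0 A4 96 at offsets 2–4.
U+982D → 3-byte form E9 A0 AD at offsets 5–7.
U+7676B → 4-byte form F1 B6 9D AB at offsets 8–11.
Offset 10 falls in char 4's range; it's byte 3 of F1 B6 9D AB = 0x9D.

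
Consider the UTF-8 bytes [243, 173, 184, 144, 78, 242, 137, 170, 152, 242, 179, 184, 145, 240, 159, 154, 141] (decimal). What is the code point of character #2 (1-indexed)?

Offset 0: leading byte 0xF3 = 11110011 → 4-byte char #1 = F3 AD B8 90.
Offset 4: leading byte 0x4E = 01001110 → 1-byte char #2 = 4E.
Leading byte 0x4E = 01001110 matches 0xxxxxxx → 1-byte sequence.
Byte 1: 0x4E = 01001110, payload 1001110 (7 bits).
Concatenate: 1001110 = 0x4E (7 bits → U+004E).

U+004E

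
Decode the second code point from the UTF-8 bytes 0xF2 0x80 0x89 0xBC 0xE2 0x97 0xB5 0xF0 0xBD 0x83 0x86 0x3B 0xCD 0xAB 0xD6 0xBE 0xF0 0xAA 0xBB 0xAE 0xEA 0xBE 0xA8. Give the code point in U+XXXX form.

Offset 0: leading byte 0xF2 = 11110010 → 4-byte char #1 = F2 80 89 BC.
Offset 4: leading byte 0xE2 = 11100010 → 3-byte char #2 = E2 97 B5.
Leading byte 0xE2 = 11100010 matches 1110xxxx → 3-byte sequence.
Byte 1: 0xE2 = 11100010, payload 0010 (4 bits).
Byte 2: 0x97 = 10010111 (10xxxxxx ✓), payload 010111.
Byte 3: 0xB5 = 10110101 (10xxxxxx ✓), payload 110101.
Concatenate: 0010010111110101 = 0x25F5 (16 bits → U+25F5).

U+25F5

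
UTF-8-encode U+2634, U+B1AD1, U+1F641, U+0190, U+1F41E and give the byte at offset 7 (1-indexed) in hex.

0x91

1-indexed offset 7 is 0-indexed offset 6.
U+2634 → 3-byte form E2 98 B4 at offsets 0–2.
U+B1AD1 → 4-byte form F2 B1 AB 91 at offsets 3–6.
Offset 6 falls in char 2's range; it's byte 4 of F2 B1 AB 91 = 0x91.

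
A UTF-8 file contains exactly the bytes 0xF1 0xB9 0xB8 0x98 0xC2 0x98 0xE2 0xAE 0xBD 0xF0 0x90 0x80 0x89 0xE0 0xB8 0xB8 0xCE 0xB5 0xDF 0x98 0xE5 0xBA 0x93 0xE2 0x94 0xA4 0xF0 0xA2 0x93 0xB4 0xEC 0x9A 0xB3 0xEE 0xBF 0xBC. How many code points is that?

12

Byte at offset 0: 0xF1 = 11110001 → 4-byte char (#1). Advance 4.
Byte at offset 4: 0xC2 = 11000010 → 2-byte char (#2). Advance 2.
Byte at offset 6: 0xE2 = 11100010 → 3-byte char (#3). Advance 3.
Byte at offset 9: 0xF0 = 11110000 → 4-byte char (#4). Advance 4.
Byte at offset 13: 0xE0 = 11100000 → 3-byte char (#5). Advance 3.
Byte at offset 16: 0xCE = 11001110 → 2-byte char (#6). Advance 2.
Byte at offset 18: 0xDF = 11011111 → 2-byte char (#7). Advance 2.
Byte at offset 20: 0xE5 = 11100101 → 3-byte char (#8). Advance 3.
Byte at offset 23: 0xE2 = 11100010 → 3-byte char (#9). Advance 3.
Byte at offset 26: 0xF0 = 11110000 → 4-byte char (#10). Advance 4.
Byte at offset 30: 0xEC = 11101100 → 3-byte char (#11). Advance 3.
Byte at offset 33: 0xEE = 11101110 → 3-byte char (#12). Advance 3.
Reached end at offset 36 after 12 code points.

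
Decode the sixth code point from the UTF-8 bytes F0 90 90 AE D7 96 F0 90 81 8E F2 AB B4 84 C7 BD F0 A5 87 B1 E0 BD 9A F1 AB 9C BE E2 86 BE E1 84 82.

U+251F1

Offset 0: leading byte 0xF0 = 11110000 → 4-byte char #1 = F0 90 90 AE.
Offset 4: leading byte 0xD7 = 11010111 → 2-byte char #2 = D7 96.
Offset 6: leading byte 0xF0 = 11110000 → 4-byte char #3 = F0 90 81 8E.
Offset 10: leading byte 0xF2 = 11110010 → 4-byte char #4 = F2 AB B4 84.
Offset 14: leading byte 0xC7 = 11000111 → 2-byte char #5 = C7 BD.
Offset 16: leading byte 0xF0 = 11110000 → 4-byte char #6 = F0 A5 87 B1.
Leading byte 0xF0 = 11110000 matches 11110xxx → 4-byte sequence.
Byte 1: 0xF0 = 11110000, payload 000 (3 bits).
Byte 2: 0xA5 = 10100101 (10xxxxxx ✓), payload 100101.
Byte 3: 0x87 = 10000111 (10xxxxxx ✓), payload 000111.
Byte 4: 0xB1 = 10110001 (10xxxxxx ✓), payload 110001.
Concatenate: 000100101000111110001 = 0x251F1 (21 bits → U+251F1).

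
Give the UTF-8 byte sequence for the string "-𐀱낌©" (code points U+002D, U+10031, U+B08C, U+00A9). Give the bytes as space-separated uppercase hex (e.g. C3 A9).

2D F0 90 80 B1 EB 82 8C C2 A9

U+002D: 1-byte form → 2D.
U+10031: 4-byte form → F0 90 80 B1.
U+B08C: 3-byte form → EB 82 8C.
U+00A9: 2-byte form → C2 A9.
Concatenated (10 bytes): 2D F0 90 80 B1 EB 82 8C C2 A9.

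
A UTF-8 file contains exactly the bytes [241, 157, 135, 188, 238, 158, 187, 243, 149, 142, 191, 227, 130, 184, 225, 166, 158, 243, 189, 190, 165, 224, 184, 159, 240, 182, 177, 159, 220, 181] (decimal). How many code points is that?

9

Byte at offset 0: 0xF1 = 11110001 → 4-byte char (#1). Advance 4.
Byte at offset 4: 0xEE = 11101110 → 3-byte char (#2). Advance 3.
Byte at offset 7: 0xF3 = 11110011 → 4-byte char (#3). Advance 4.
Byte at offset 11: 0xE3 = 11100011 → 3-byte char (#4). Advance 3.
Byte at offset 14: 0xE1 = 11100001 → 3-byte char (#5). Advance 3.
Byte at offset 17: 0xF3 = 11110011 → 4-byte char (#6). Advance 4.
Byte at offset 21: 0xE0 = 11100000 → 3-byte char (#7). Advance 3.
Byte at offset 24: 0xF0 = 11110000 → 4-byte char (#8). Advance 4.
Byte at offset 28: 0xDC = 11011100 → 2-byte char (#9). Advance 2.
Reached end at offset 30 after 9 code points.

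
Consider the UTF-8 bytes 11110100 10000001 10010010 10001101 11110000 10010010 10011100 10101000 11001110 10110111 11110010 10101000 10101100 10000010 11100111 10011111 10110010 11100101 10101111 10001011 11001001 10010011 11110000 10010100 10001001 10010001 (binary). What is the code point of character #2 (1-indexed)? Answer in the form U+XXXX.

Offset 0: leading byte 0xF4 = 11110100 → 4-byte char #1 = F4 81 92 8D.
Offset 4: leading byte 0xF0 = 11110000 → 4-byte char #2 = F0 92 9C A8.
Leading byte 0xF0 = 11110000 matches 11110xxx → 4-byte sequence.
Byte 1: 0xF0 = 11110000, payload 000 (3 bits).
Byte 2: 0x92 = 10010010 (10xxxxxx ✓), payload 010010.
Byte 3: 0x9C = 10011100 (10xxxxxx ✓), payload 011100.
Byte 4: 0xA8 = 10101000 (10xxxxxx ✓), payload 101000.
Concatenate: 000010010011100101000 = 0x12728 (21 bits → U+12728).

U+12728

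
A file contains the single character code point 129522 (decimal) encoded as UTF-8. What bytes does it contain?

U+1F9F2 = 0x1F9F2 = 129522 decimal. In range U+10000–U+10FFFF → 4-byte form: 11110xxx 10xxxxxx 10xxxxxx 10xxxxxx.
Binary (21 bits): 000011111100111110010.
Split 3+6+6+6: 000 | 011111 | 100111 | 110010.
Byte 1: 11110000 = 0xF0.
Byte 2: 10011111 = 0x9F.
Byte 3: 10100111 = 0xA7.
Byte 4: 10110010 = 0xB2.

F0 9F A7 B2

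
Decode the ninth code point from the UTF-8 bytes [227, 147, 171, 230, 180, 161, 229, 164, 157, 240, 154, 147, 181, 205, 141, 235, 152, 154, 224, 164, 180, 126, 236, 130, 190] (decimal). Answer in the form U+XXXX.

U+C0BE

Offset 0: leading byte 0xE3 = 11100011 → 3-byte char #1 = E3 93 AB.
Offset 3: leading byte 0xE6 = 11100110 → 3-byte char #2 = E6 B4 A1.
Offset 6: leading byte 0xE5 = 11100101 → 3-byte char #3 = E5 A4 9D.
Offset 9: leading byte 0xF0 = 11110000 → 4-byte char #4 = F0 9A 93 B5.
Offset 13: leading byte 0xCD = 11001101 → 2-byte char #5 = CD 8D.
Offset 15: leading byte 0xEB = 11101011 → 3-byte char #6 = EB 98 9A.
Offset 18: leading byte 0xE0 = 11100000 → 3-byte char #7 = E0 A4 B4.
Offset 21: leading byte 0x7E = 01111110 → 1-byte char #8 = 7E.
Offset 22: leading byte 0xEC = 11101100 → 3-byte char #9 = EC 82 BE.
Leading byte 0xEC = 11101100 matches 1110xxxx → 3-byte sequence.
Byte 1: 0xEC = 11101100, payload 1100 (4 bits).
Byte 2: 0x82 = 10000010 (10xxxxxx ✓), payload 000010.
Byte 3: 0xBE = 10111110 (10xxxxxx ✓), payload 111110.
Concatenate: 1100000010111110 = 0xC0BE (16 bits → U+C0BE).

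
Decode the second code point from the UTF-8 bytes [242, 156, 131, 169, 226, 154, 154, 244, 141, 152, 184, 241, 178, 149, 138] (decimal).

U+269A

Offset 0: leading byte 0xF2 = 11110010 → 4-byte char #1 = F2 9C 83 A9.
Offset 4: leading byte 0xE2 = 11100010 → 3-byte char #2 = E2 9A 9A.
Leading byte 0xE2 = 11100010 matches 1110xxxx → 3-byte sequence.
Byte 1: 0xE2 = 11100010, payload 0010 (4 bits).
Byte 2: 0x9A = 10011010 (10xxxxxx ✓), payload 011010.
Byte 3: 0x9A = 10011010 (10xxxxxx ✓), payload 011010.
Concatenate: 0010011010011010 = 0x269A (16 bits → U+269A).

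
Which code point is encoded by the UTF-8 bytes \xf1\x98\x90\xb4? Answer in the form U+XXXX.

Leading byte 0xF1 = 11110001 matches 11110xxx → 4-byte sequence.
Byte 1: 0xF1 = 11110001, payload 001 (3 bits).
Byte 2: 0x98 = 10011000 (10xxxxxx ✓), payload 011000.
Byte 3: 0x90 = 10010000 (10xxxxxx ✓), payload 010000.
Byte 4: 0xB4 = 10110100 (10xxxxxx ✓), payload 110100.
Concatenate: 001011000010000110100 = 0x58434 (21 bits → U+58434).

U+58434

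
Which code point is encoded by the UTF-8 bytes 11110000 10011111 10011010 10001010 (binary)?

Leading byte 0xF0 = 11110000 matches 11110xxx → 4-byte sequence.
Byte 1: 0xF0 = 11110000, payload 000 (3 bits).
Byte 2: 0x9F = 10011111 (10xxxxxx ✓), payload 011111.
Byte 3: 0x9A = 10011010 (10xxxxxx ✓), payload 011010.
Byte 4: 0x8A = 10001010 (10xxxxxx ✓), payload 001010.
Concatenate: 000011111011010001010 = 0x1F68A (21 bits → U+1F68A).

U+1F68A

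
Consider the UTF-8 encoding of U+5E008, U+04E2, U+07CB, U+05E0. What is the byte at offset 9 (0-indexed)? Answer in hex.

U+5E008 → 4-byte form F1 9E 80 88 at offsets 0–3.
U+04E2 → 2-byte form D3 A2 at offsets 4–5.
U+07CB → 2-byte form DF 8B at offsets 6–7.
U+05E0 → 2-byte form D7 A0 at offsets 8–9.
Offset 9 falls in char 4's range; it's byte 2 of D7 A0 = 0xA0.

0xA0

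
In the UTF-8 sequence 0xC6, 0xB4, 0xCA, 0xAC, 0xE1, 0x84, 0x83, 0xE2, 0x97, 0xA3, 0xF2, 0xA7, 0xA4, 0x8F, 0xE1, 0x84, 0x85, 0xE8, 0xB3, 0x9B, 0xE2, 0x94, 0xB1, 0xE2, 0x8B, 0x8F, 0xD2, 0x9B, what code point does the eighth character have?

Offset 0: leading byte 0xC6 = 11000110 → 2-byte char #1 = C6 B4.
Offset 2: leading byte 0xCA = 11001010 → 2-byte char #2 = CA AC.
Offset 4: leading byte 0xE1 = 11100001 → 3-byte char #3 = E1 84 83.
Offset 7: leading byte 0xE2 = 11100010 → 3-byte char #4 = E2 97 A3.
Offset 10: leading byte 0xF2 = 11110010 → 4-byte char #5 = F2 A7 A4 8F.
Offset 14: leading byte 0xE1 = 11100001 → 3-byte char #6 = E1 84 85.
Offset 17: leading byte 0xE8 = 11101000 → 3-byte char #7 = E8 B3 9B.
Offset 20: leading byte 0xE2 = 11100010 → 3-byte char #8 = E2 94 B1.
Leading byte 0xE2 = 11100010 matches 1110xxxx → 3-byte sequence.
Byte 1: 0xE2 = 11100010, payload 0010 (4 bits).
Byte 2: 0x94 = 10010100 (10xxxxxx ✓), payload 010100.
Byte 3: 0xB1 = 10110001 (10xxxxxx ✓), payload 110001.
Concatenate: 0010010100110001 = 0x2531 (16 bits → U+2531).

U+2531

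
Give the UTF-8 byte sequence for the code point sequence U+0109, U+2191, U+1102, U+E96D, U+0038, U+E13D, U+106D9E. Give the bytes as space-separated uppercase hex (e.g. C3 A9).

U+0109: 2-byte form → C4 89.
U+2191: 3-byte form → E2 86 91.
U+1102: 3-byte form → E1 84 82.
U+E96D: 3-byte form → EE A5 AD.
U+0038: 1-byte form → 38.
U+E13D: 3-byte form → EE 84 BD.
U+106D9E: 4-byte form → F4 86 B6 9E.
Concatenated (19 bytes): C4 89 E2 86 91 E1 84 82 EE A5 AD 38 EE 84 BD F4 86 B6 9E.

C4 89 E2 86 91 E1 84 82 EE A5 AD 38 EE 84 BD F4 86 B6 9E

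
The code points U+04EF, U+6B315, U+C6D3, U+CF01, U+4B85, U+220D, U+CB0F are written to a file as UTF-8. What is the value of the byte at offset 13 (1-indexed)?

0xE4

1-indexed offset 13 is 0-indexed offset 12.
U+04EF → 2-byte form D3 AF at offsets 0–1.
U+6B315 → 4-byte form F1 AB 8C 95 at offsets 2–5.
U+C6D3 → 3-byte form EC 9B 93 at offsets 6–8.
U+CF01 → 3-byte form EC BC 81 at offsets 9–11.
U+4B85 → 3-byte form E4 AE 85 at offsets 12–14.
Offset 12 falls in char 5's range; it's byte 1 of E4 AE 85 = 0xE4.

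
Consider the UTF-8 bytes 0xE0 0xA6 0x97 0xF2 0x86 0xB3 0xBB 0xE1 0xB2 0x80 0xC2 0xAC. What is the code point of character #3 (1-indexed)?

Offset 0: leading byte 0xE0 = 11100000 → 3-byte char #1 = E0 A6 97.
Offset 3: leading byte 0xF2 = 11110010 → 4-byte char #2 = F2 86 B3 BB.
Offset 7: leading byte 0xE1 = 11100001 → 3-byte char #3 = E1 B2 80.
Leading byte 0xE1 = 11100001 matches 1110xxxx → 3-byte sequence.
Byte 1: 0xE1 = 11100001, payload 0001 (4 bits).
Byte 2: 0xB2 = 10110010 (10xxxxxx ✓), payload 110010.
Byte 3: 0x80 = 10000000 (10xxxxxx ✓), payload 000000.
Concatenate: 0001110010000000 = 0x1C80 (16 bits → U+1C80).

U+1C80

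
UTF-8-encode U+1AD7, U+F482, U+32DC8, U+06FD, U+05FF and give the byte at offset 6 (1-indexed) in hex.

1-indexed offset 6 is 0-indexed offset 5.
U+1AD7 → 3-byte form E1 AB 97 at offsets 0–2.
U+F482 → 3-byte form EF 92 82 at offsets 3–5.
Offset 5 falls in char 2's range; it's byte 3 of EF 92 82 = 0x82.

0x82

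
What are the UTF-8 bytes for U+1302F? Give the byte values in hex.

U+1302F = 0x1302F = 77871 decimal. In range U+10000–U+10FFFF → 4-byte form: 11110xxx 10xxxxxx 10xxxxxx 10xxxxxx.
Binary (21 bits): 000010011000000101111.
Split 3+6+6+6: 000 | 010011 | 000000 | 101111.
Byte 1: 11110000 = 0xF0.
Byte 2: 10010011 = 0x93.
Byte 3: 10000000 = 0x80.
Byte 4: 10101111 = 0xAF.

F0 93 80 AF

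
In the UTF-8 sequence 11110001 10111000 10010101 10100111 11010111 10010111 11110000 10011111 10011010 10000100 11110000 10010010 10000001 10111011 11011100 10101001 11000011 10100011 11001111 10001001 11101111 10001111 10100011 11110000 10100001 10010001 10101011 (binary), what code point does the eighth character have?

Offset 0: leading byte 0xF1 = 11110001 → 4-byte char #1 = F1 B8 95 A7.
Offset 4: leading byte 0xD7 = 11010111 → 2-byte char #2 = D7 97.
Offset 6: leading byte 0xF0 = 11110000 → 4-byte char #3 = F0 9F 9A 84.
Offset 10: leading byte 0xF0 = 11110000 → 4-byte char #4 = F0 92 81 BB.
Offset 14: leading byte 0xDC = 11011100 → 2-byte char #5 = DC A9.
Offset 16: leading byte 0xC3 = 11000011 → 2-byte char #6 = C3 A3.
Offset 18: leading byte 0xCF = 11001111 → 2-byte char #7 = CF 89.
Offset 20: leading byte 0xEF = 11101111 → 3-byte char #8 = EF 8F A3.
Leading byte 0xEF = 11101111 matches 1110xxxx → 3-byte sequence.
Byte 1: 0xEF = 11101111, payload 1111 (4 bits).
Byte 2: 0x8F = 10001111 (10xxxxxx ✓), payload 001111.
Byte 3: 0xA3 = 10100011 (10xxxxxx ✓), payload 100011.
Concatenate: 1111001111100011 = 0xF3E3 (16 bits → U+F3E3).

U+F3E3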